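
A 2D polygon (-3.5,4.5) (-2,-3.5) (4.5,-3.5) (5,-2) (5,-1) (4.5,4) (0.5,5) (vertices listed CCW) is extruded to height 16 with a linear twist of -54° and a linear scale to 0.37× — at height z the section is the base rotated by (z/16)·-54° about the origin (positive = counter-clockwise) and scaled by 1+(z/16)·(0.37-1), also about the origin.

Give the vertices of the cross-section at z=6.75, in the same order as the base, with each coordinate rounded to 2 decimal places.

t = z/height = 6.75/16 = 0.421875
s = 1 + (scale-1)·z/height = 1 + (0.37-1)·6.75/16 = 0.734219
θ = twist·z/height = -54°·6.75/16 = -22.7813° = -0.397608 rad
cos θ = 0.921990, sin θ = -0.387214 (intermediates below are computed at full precision and shown rounded to 5 d.p.)
v1: (-3.5,4.5) → rotate → (-1.48450,5.50420) → ×s → (-1.08995,4.04129) → (-1.09,4.04)
v2: (-2,-3.5) → rotate → (-3.19923,-2.45254) → ×s → (-2.34893,-1.80070) → (-2.35,-1.80)
v3: (4.5,-3.5) → rotate → (2.79371,-4.96943) → ×s → (2.05119,-3.64865) → (2.05,-3.65)
v4: (5,-2) → rotate → (3.83552,-3.78005) → ×s → (2.81611,-2.77538) → (2.82,-2.78)
v5: (5,-1) → rotate → (4.22274,-2.85806) → ×s → (3.10041,-2.09844) → (3.10,-2.10)
v6: (4.5,4) → rotate → (5.69781,1.94550) → ×s → (4.18344,1.42842) → (4.18,1.43)
v7: (0.5,5) → rotate → (2.39706,4.41634) → ×s → (1.75997,3.24256) → (1.76,3.24)

Cross-section at z=6.75: (-1.09,4.04) (-2.35,-1.80) (2.05,-3.65) (2.82,-2.78) (3.10,-2.10) (4.18,1.43) (1.76,3.24)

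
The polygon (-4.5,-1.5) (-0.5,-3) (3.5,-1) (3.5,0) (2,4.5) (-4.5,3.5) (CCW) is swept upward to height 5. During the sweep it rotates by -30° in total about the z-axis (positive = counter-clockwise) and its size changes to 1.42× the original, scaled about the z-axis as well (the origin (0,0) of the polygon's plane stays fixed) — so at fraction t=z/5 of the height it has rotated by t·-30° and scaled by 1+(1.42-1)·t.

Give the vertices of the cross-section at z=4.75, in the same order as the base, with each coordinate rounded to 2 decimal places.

Cross-section at z=4.75: (-6.53,1.16) (-2.62,-3.35) (3.64,-3.57) (4.30,-2.34) (5.46,4.20) (-3.20,7.31)

t = z/height = 4.75/5 = 0.95
s = 1 + (scale-1)·z/height = 1 + (1.42-1)·4.75/5 = 1.399000
θ = twist·z/height = -30°·4.75/5 = -28.5000° = -0.497419 rad
cos θ = 0.878817, sin θ = -0.477159 (intermediates below are computed at full precision and shown rounded to 5 d.p.)
v1: (-4.5,-1.5) → rotate → (-4.67042,0.82899) → ×s → (-6.53391,1.15976) → (-6.53,1.16)
v2: (-0.5,-3) → rotate → (-1.87088,-2.39787) → ×s → (-2.61737,-3.35462) → (-2.62,-3.35)
v3: (3.5,-1) → rotate → (2.59870,-2.54887) → ×s → (3.63558,-3.56587) → (3.64,-3.57)
v4: (3.5,0) → rotate → (3.07586,-1.67006) → ×s → (4.30313,-2.33641) → (4.30,-2.34)
v5: (2,4.5) → rotate → (3.90485,3.00036) → ×s → (5.46288,4.19750) → (5.46,4.20)
v6: (-4.5,3.5) → rotate → (-2.28462,5.22307) → ×s → (-3.19619,7.30708) → (-3.20,7.31)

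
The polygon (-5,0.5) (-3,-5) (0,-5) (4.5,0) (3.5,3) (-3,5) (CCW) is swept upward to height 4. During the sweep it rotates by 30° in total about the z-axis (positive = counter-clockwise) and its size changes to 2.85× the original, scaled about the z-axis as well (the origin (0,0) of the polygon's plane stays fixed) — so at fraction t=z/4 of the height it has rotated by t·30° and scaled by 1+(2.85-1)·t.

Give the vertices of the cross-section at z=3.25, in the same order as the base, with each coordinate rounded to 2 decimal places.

Cross-section at z=3.25: (-11.92,-4.03) (-1.67,-14.50) (5.17,-11.40) (10.26,4.65) (4.88,10.46) (-12.01,8.30)

t = z/height = 3.25/4 = 0.8125
s = 1 + (scale-1)·z/height = 1 + (2.85-1)·3.25/4 = 2.503125
θ = twist·z/height = 30°·3.25/4 = 24.3750° = 0.425424 rad
cos θ = 0.910864, sin θ = 0.412707 (intermediates below are computed at full precision and shown rounded to 5 d.p.)
v1: (-5,0.5) → rotate → (-4.76067,-1.60810) → ×s → (-11.91656,-4.02528) → (-11.92,-4.03)
v2: (-3,-5) → rotate → (-0.66906,-5.79244) → ×s → (-1.67473,-14.49920) → (-1.67,-14.50)
v3: (0,-5) → rotate → (2.06354,-4.55432) → ×s → (5.16529,-11.40003) → (5.17,-11.40)
v4: (4.5,0) → rotate → (4.09889,1.85718) → ×s → (10.26003,4.64876) → (10.26,4.65)
v5: (3.5,3) → rotate → (1.94990,4.17707) → ×s → (4.88085,10.45572) → (4.88,10.46)
v6: (-3,5) → rotate → (-4.79613,3.31620) → ×s → (-12.00530,8.30086) → (-12.01,8.30)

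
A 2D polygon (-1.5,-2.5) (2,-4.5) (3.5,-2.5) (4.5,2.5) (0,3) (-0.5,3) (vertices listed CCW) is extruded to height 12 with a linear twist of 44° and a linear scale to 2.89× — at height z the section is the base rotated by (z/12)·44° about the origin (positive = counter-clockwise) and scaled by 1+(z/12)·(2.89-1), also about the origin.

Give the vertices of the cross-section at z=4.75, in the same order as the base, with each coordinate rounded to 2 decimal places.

Cross-section at z=4.75: (-1.19,-4.95) (5.69,-6.46) (7.15,-2.34) (6.20,6.52) (-1.57,5.00) (-2.40,4.74)

t = z/height = 4.75/12 = 0.395833
s = 1 + (scale-1)·z/height = 1 + (2.89-1)·4.75/12 = 1.748125
θ = twist·z/height = 44°·4.75/12 = 17.4167° = 0.303978 rad
cos θ = 0.954153, sin θ = 0.299318 (intermediates below are computed at full precision and shown rounded to 5 d.p.)
v1: (-1.5,-2.5) → rotate → (-0.68293,-2.83436) → ×s → (-1.19385,-4.95482) → (-1.19,-4.95)
v2: (2,-4.5) → rotate → (3.25524,-3.69505) → ×s → (5.69057,-6.45941) → (5.69,-6.46)
v3: (3.5,-2.5) → rotate → (4.08783,-1.33777) → ×s → (7.14604,-2.33859) → (7.15,-2.34)
v4: (4.5,2.5) → rotate → (3.54539,3.73232) → ×s → (6.19779,6.52455) → (6.20,6.52)
v5: (0,3) → rotate → (-0.89796,2.86246) → ×s → (-1.56974,5.00394) → (-1.57,5.00)
v6: (-0.5,3) → rotate → (-1.37503,2.71280) → ×s → (-2.40373,4.74231) → (-2.40,4.74)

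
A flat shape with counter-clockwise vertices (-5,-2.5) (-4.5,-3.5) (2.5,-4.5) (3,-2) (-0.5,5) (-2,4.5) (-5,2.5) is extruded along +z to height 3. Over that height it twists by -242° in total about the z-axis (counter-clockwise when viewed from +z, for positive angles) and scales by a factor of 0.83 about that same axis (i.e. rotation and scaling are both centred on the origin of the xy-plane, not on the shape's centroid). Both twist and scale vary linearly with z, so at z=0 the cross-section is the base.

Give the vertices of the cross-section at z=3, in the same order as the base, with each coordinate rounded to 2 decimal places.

Cross-section at z=3: (3.78,-2.69) (4.32,-1.93) (2.32,3.59) (0.30,2.98) (-3.47,-2.31) (-2.52,-3.22) (0.12,-4.64)

t = z/height = 3/3 = 1
s = 1 + (scale-1)·z/height = 1 + (0.83-1)·3/3 = 0.830000
θ = twist·z/height = -242°·3/3 = -242.0000° = -4.223697 rad
cos θ = -0.469472, sin θ = 0.882948 (intermediates below are computed at full precision and shown rounded to 5 d.p.)
v1: (-5,-2.5) → rotate → (4.55473,-3.24106) → ×s → (3.78042,-2.69008) → (3.78,-2.69)
v2: (-4.5,-3.5) → rotate → (5.20294,-2.33011) → ×s → (4.31844,-1.93399) → (4.32,-1.93)
v3: (2.5,-4.5) → rotate → (2.79959,4.31999) → ×s → (2.32366,3.58559) → (2.32,3.59)
v4: (3,-2) → rotate → (0.35748,3.58779) → ×s → (0.29671,2.97786) → (0.30,2.98)
v5: (-0.5,5) → rotate → (-4.18000,-2.78883) → ×s → (-3.46940,-2.31473) → (-3.47,-2.31)
v6: (-2,4.5) → rotate → (-3.03432,-3.87852) → ×s → (-2.51849,-3.21917) → (-2.52,-3.22)
v7: (-5,2.5) → rotate → (0.13999,-5.58842) → ×s → (0.11619,-4.63839) → (0.12,-4.64)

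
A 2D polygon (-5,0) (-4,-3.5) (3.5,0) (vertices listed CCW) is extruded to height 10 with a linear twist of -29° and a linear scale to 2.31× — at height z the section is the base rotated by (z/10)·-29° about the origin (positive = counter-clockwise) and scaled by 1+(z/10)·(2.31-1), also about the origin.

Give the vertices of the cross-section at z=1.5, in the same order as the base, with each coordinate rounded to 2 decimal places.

Cross-section at z=1.5: (-5.97,0.45) (-5.09,-3.81) (4.18,-0.32)

t = z/height = 1.5/10 = 0.15
s = 1 + (scale-1)·z/height = 1 + (2.31-1)·1.5/10 = 1.196500
θ = twist·z/height = -29°·1.5/10 = -4.3500° = -0.075922 rad
cos θ = 0.997119, sin θ = -0.075849 (intermediates below are computed at full precision and shown rounded to 5 d.p.)
v1: (-5,0) → rotate → (-4.98560,0.37924) → ×s → (-5.96527,0.45377) → (-5.97,0.45)
v2: (-4,-3.5) → rotate → (-4.25395,-3.18652) → ×s → (-5.08985,-3.81267) → (-5.09,-3.81)
v3: (3.5,0) → rotate → (3.48992,-0.26547) → ×s → (4.17569,-0.31764) → (4.18,-0.32)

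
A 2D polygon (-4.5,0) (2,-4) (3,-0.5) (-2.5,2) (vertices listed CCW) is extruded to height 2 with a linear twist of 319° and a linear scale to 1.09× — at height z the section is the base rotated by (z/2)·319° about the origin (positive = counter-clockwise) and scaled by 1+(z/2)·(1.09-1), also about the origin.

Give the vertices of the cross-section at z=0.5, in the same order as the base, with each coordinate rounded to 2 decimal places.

t = z/height = 0.5/2 = 0.25
s = 1 + (scale-1)·z/height = 1 + (1.09-1)·0.5/2 = 1.022500
θ = twist·z/height = 319°·0.5/2 = 79.7500° = 1.391900 rad
cos θ = 0.177944, sin θ = 0.984041 (intermediates below are computed at full precision and shown rounded to 5 d.p.)
v1: (-4.5,0) → rotate → (-0.80075,-4.42818) → ×s → (-0.81876,-4.52782) → (-0.82,-4.53)
v2: (2,-4) → rotate → (4.29205,1.25631) → ×s → (4.38862,1.28457) → (4.39,1.28)
v3: (3,-0.5) → rotate → (1.02585,2.86315) → ×s → (1.04893,2.92757) → (1.05,2.93)
v4: (-2.5,2) → rotate → (-2.41294,-2.10421) → ×s → (-2.46723,-2.15156) → (-2.47,-2.15)

Cross-section at z=0.5: (-0.82,-4.53) (4.39,1.28) (1.05,2.93) (-2.47,-2.15)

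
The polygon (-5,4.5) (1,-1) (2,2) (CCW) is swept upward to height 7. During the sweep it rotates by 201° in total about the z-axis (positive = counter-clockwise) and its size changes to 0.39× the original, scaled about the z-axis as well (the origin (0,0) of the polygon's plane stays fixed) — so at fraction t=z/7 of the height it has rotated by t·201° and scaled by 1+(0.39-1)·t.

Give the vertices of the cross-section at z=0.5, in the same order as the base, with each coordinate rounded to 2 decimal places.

Cross-section at z=0.5: (-5.70,2.98) (1.16,-0.69) (1.38,2.33)

t = z/height = 0.5/7 = 0.0714286
s = 1 + (scale-1)·z/height = 1 + (0.39-1)·0.5/7 = 0.956429
θ = twist·z/height = 201°·0.5/7 = 14.3571° = 0.250579 rad
cos θ = 0.968769, sin θ = 0.247965 (intermediates below are computed at full precision and shown rounded to 5 d.p.)
v1: (-5,4.5) → rotate → (-5.95969,3.11963) → ×s → (-5.70002,2.98371) → (-5.70,2.98)
v2: (1,-1) → rotate → (1.21673,-0.72080) → ×s → (1.16372,-0.68940) → (1.16,-0.69)
v3: (2,2) → rotate → (1.44161,2.43347) → ×s → (1.37879,2.32744) → (1.38,2.33)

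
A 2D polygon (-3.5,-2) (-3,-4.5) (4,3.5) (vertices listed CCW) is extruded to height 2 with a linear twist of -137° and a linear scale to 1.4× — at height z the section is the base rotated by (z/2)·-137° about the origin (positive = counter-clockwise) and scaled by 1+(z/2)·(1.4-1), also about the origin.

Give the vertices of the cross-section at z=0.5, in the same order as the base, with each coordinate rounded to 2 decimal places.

Cross-section at z=0.5: (-4.42,0.35) (-5.51,-2.23) (5.80,0.71)

t = z/height = 0.5/2 = 0.25
s = 1 + (scale-1)·z/height = 1 + (1.4-1)·0.5/2 = 1.100000
θ = twist·z/height = -137°·0.5/2 = -34.2500° = -0.597775 rad
cos θ = 0.826590, sin θ = -0.562805 (intermediates below are computed at full precision and shown rounded to 5 d.p.)
v1: (-3.5,-2) → rotate → (-4.01867,0.31664) → ×s → (-4.42054,0.34830) → (-4.42,0.35)
v2: (-3,-4.5) → rotate → (-5.01239,-2.03124) → ×s → (-5.51363,-2.23436) → (-5.51,-2.23)
v3: (4,3.5) → rotate → (5.27618,0.64184) → ×s → (5.80379,0.70603) → (5.80,0.71)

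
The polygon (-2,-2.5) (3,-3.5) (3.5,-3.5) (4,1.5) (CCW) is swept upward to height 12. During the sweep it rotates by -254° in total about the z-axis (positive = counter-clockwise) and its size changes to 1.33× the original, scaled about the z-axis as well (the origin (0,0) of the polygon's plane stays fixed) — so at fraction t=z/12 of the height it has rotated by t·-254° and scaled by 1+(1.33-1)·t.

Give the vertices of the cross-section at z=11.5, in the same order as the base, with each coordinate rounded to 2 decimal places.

Cross-section at z=11.5: (4.12,-0.88) (2.35,5.59) (2.06,6.18) (-4.12,3.82)

t = z/height = 11.5/12 = 0.958333
s = 1 + (scale-1)·z/height = 1 + (1.33-1)·11.5/12 = 1.316250
θ = twist·z/height = -254°·11.5/12 = -243.4167° = -4.248422 rad
cos θ = -0.447499, sin θ = 0.894284 (intermediates below are computed at full precision and shown rounded to 5 d.p.)
v1: (-2,-2.5) → rotate → (3.13071,-0.66982) → ×s → (4.12080,-0.88165) → (4.12,-0.88)
v2: (3,-3.5) → rotate → (1.78750,4.24910) → ×s → (2.35280,5.59288) → (2.35,5.59)
v3: (3.5,-3.5) → rotate → (1.56375,4.69624) → ×s → (2.05828,6.18143) → (2.06,6.18)
v4: (4,1.5) → rotate → (-3.13142,2.90589) → ×s → (-4.12173,3.82488) → (-4.12,3.82)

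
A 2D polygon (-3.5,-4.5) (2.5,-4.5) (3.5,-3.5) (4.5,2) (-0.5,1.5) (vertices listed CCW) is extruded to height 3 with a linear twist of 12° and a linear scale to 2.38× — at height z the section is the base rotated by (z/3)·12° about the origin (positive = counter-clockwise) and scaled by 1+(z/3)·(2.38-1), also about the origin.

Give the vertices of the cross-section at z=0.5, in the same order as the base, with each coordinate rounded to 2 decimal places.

Cross-section at z=0.5: (-4.11,-5.68) (3.27,-5.42) (4.45,-4.15) (5.45,2.65) (-0.68,1.82)

t = z/height = 0.5/3 = 0.166667
s = 1 + (scale-1)·z/height = 1 + (2.38-1)·0.5/3 = 1.230000
θ = twist·z/height = 12°·0.5/3 = 2.0000° = 0.034907 rad
cos θ = 0.999391, sin θ = 0.034899 (intermediates below are computed at full precision and shown rounded to 5 d.p.)
v1: (-3.5,-4.5) → rotate → (-3.34082,-4.61941) → ×s → (-4.10921,-5.68187) → (-4.11,-5.68)
v2: (2.5,-4.5) → rotate → (2.65552,-4.41001) → ×s → (3.26630,-5.42431) → (3.27,-5.42)
v3: (3.5,-3.5) → rotate → (3.62002,-3.37572) → ×s → (4.45262,-4.15214) → (4.45,-4.15)
v4: (4.5,2) → rotate → (4.42746,2.15583) → ×s → (5.44578,2.65167) → (5.45,2.65)
v5: (-0.5,1.5) → rotate → (-0.55204,1.48164) → ×s → (-0.67901,1.82241) → (-0.68,1.82)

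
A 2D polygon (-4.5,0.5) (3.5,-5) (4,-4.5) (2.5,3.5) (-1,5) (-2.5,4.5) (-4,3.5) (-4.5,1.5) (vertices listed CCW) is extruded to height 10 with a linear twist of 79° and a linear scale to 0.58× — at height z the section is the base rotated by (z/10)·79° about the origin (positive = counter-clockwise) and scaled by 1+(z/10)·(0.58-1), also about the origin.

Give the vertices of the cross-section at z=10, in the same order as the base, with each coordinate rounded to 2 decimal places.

Cross-section at z=10: (-0.78,-2.51) (3.23,1.44) (3.00,1.78) (-1.72,1.81) (-2.96,-0.02) (-2.84,-0.93) (-2.44,-1.89) (-1.35,-2.40)

t = z/height = 10/10 = 1
s = 1 + (scale-1)·z/height = 1 + (0.58-1)·10/10 = 0.580000
θ = twist·z/height = 79°·10/10 = 79.0000° = 1.378810 rad
cos θ = 0.190809, sin θ = 0.981627 (intermediates below are computed at full precision and shown rounded to 5 d.p.)
v1: (-4.5,0.5) → rotate → (-1.34945,-4.32192) → ×s → (-0.78268,-2.50671) → (-0.78,-2.51)
v2: (3.5,-5) → rotate → (5.57597,2.48165) → ×s → (3.23406,1.43936) → (3.23,1.44)
v3: (4,-4.5) → rotate → (5.18056,3.06787) → ×s → (3.00472,1.77936) → (3.00,1.78)
v4: (2.5,3.5) → rotate → (-2.95867,3.12190) → ×s → (-1.71603,1.81070) → (-1.72,1.81)
v5: (-1,5) → rotate → (-5.09894,-0.02758) → ×s → (-2.95739,-0.01600) → (-2.96,-0.02)
v6: (-2.5,4.5) → rotate → (-4.89434,-1.59543) → ×s → (-2.83872,-0.92535) → (-2.84,-0.93)
v7: (-4,3.5) → rotate → (-4.19893,-3.25868) → ×s → (-2.43538,-1.89003) → (-2.44,-1.89)
v8: (-4.5,1.5) → rotate → (-2.33108,-4.13111) → ×s → (-1.35203,-2.39604) → (-1.35,-2.40)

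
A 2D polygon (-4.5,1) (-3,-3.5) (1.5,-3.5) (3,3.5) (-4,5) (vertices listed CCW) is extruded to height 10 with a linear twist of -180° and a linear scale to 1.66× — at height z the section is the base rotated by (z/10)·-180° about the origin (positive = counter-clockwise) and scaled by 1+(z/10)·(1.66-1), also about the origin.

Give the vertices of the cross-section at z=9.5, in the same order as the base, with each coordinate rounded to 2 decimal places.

t = z/height = 9.5/10 = 0.95
s = 1 + (scale-1)·z/height = 1 + (1.66-1)·9.5/10 = 1.627000
θ = twist·z/height = -180°·9.5/10 = -171.0000° = -2.984513 rad
cos θ = -0.987688, sin θ = -0.156434 (intermediates below are computed at full precision and shown rounded to 5 d.p.)
v1: (-4.5,1) → rotate → (4.60103,-0.28373) → ×s → (7.48588,-0.46163) → (7.49,-0.46)
v2: (-3,-3.5) → rotate → (2.41554,3.92621) → ×s → (3.93009,6.38795) → (3.93,6.39)
v3: (1.5,-3.5) → rotate → (-2.02905,3.22226) → ×s → (-3.30127,5.24261) → (-3.30,5.24)
v4: (3,3.5) → rotate → (-2.41554,-3.92621) → ×s → (-3.93009,-6.38795) → (-3.93,-6.39)
v5: (-4,5) → rotate → (4.73293,-4.31270) → ×s → (7.70047,-7.01677) → (7.70,-7.02)

Cross-section at z=9.5: (7.49,-0.46) (3.93,6.39) (-3.30,5.24) (-3.93,-6.39) (7.70,-7.02)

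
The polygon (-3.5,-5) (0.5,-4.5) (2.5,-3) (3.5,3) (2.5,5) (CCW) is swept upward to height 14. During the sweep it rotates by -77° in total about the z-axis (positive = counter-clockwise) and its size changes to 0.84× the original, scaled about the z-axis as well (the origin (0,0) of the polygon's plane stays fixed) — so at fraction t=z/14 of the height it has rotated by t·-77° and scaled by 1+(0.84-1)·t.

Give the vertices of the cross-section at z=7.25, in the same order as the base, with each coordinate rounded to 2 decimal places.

Cross-section at z=7.25: (-5.40,-1.46) (-2.29,-3.46) (0.00,-3.58) (4.23,0.05) (4.70,2.05)

t = z/height = 7.25/14 = 0.517857
s = 1 + (scale-1)·z/height = 1 + (0.84-1)·7.25/14 = 0.917143
θ = twist·z/height = -77°·7.25/14 = -39.8750° = -0.695950 rad
cos θ = 0.767445, sin θ = -0.641115 (intermediates below are computed at full precision and shown rounded to 5 d.p.)
v1: (-3.5,-5) → rotate → (-5.89163,-1.59332) → ×s → (-5.40347,-1.46130) → (-5.40,-1.46)
v2: (0.5,-4.5) → rotate → (-2.50129,-3.77406) → ×s → (-2.29404,-3.46135) → (-2.29,-3.46)
v3: (2.5,-3) → rotate → (-0.00473,-3.90512) → ×s → (-0.00434,-3.58155) → (0.00,-3.58)
v4: (3.5,3) → rotate → (4.60940,0.05843) → ×s → (4.22748,0.05359) → (4.23,0.05)
v5: (2.5,5) → rotate → (5.12419,2.23444) → ×s → (4.69961,2.04930) → (4.70,2.05)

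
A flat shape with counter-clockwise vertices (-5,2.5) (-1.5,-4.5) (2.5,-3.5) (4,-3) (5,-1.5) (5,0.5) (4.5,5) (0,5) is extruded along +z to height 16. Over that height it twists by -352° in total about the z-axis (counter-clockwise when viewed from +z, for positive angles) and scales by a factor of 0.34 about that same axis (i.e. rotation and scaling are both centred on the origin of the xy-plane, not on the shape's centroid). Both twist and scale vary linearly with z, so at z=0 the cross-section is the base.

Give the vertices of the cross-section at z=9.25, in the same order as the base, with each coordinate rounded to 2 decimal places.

t = z/height = 9.25/16 = 0.578125
s = 1 + (scale-1)·z/height = 1 + (0.34-1)·9.25/16 = 0.618438
θ = twist·z/height = -352°·9.25/16 = -203.5000° = -3.551745 rad
cos θ = -0.917060, sin θ = 0.398749 (intermediates below are computed at full precision and shown rounded to 5 d.p.)
v1: (-5,2.5) → rotate → (3.58843,-4.28640) → ×s → (2.21922,-2.65087) → (2.22,-2.65)
v2: (-1.5,-4.5) → rotate → (3.16996,3.52865) → ×s → (1.96042,2.18225) → (1.96,2.18)
v3: (2.5,-3.5) → rotate → (-0.89703,4.20658) → ×s → (-0.55476,2.60151) → (-0.55,2.60)
v4: (4,-3) → rotate → (-2.47199,4.34618) → ×s → (-1.52877,2.68784) → (-1.53,2.69)
v5: (5,-1.5) → rotate → (-3.98718,3.36934) → ×s → (-2.46582,2.08372) → (-2.47,2.08)
v6: (5,0.5) → rotate → (-4.78467,1.53522) → ×s → (-2.95902,0.94943) → (-2.96,0.95)
v7: (4.5,5) → rotate → (-6.12052,-2.79093) → ×s → (-3.78516,-1.72602) → (-3.79,-1.73)
v8: (0,5) → rotate → (-1.99375,-4.58530) → ×s → (-1.23301,-2.83572) → (-1.23,-2.84)

Cross-section at z=9.25: (2.22,-2.65) (1.96,2.18) (-0.55,2.60) (-1.53,2.69) (-2.47,2.08) (-2.96,0.95) (-3.79,-1.73) (-1.23,-2.84)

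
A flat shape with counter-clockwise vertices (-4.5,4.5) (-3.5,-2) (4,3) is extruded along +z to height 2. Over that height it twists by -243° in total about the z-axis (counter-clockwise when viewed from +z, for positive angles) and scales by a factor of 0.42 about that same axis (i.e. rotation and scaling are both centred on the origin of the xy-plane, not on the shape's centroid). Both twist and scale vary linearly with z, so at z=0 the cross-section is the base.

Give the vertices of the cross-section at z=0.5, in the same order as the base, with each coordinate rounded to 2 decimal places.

t = z/height = 0.5/2 = 0.25
s = 1 + (scale-1)·z/height = 1 + (0.42-1)·0.5/2 = 0.855000
θ = twist·z/height = -243°·0.5/2 = -60.7500° = -1.060288 rad
cos θ = 0.488621, sin θ = -0.872496 (intermediates below are computed at full precision and shown rounded to 5 d.p.)
v1: (-4.5,4.5) → rotate → (1.72744,6.12503) → ×s → (1.47696,5.23690) → (1.48,5.24)
v2: (-3.5,-2) → rotate → (-3.45517,2.07649) → ×s → (-2.95417,1.77540) → (-2.95,1.78)
v3: (4,3) → rotate → (4.57197,-2.02412) → ×s → (3.90904,-1.73062) → (3.91,-1.73)

Cross-section at z=0.5: (1.48,5.24) (-2.95,1.78) (3.91,-1.73)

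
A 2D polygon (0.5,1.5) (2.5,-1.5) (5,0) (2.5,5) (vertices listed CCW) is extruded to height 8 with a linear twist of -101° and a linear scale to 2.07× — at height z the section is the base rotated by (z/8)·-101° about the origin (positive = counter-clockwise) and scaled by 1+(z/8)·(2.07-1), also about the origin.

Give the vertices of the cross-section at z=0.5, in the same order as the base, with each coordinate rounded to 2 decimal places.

t = z/height = 0.5/8 = 0.0625
s = 1 + (scale-1)·z/height = 1 + (2.07-1)·0.5/8 = 1.066875
θ = twist·z/height = -101°·0.5/8 = -6.3125° = -0.110174 rad
cos θ = 0.993937, sin θ = -0.109951 (intermediates below are computed at full precision and shown rounded to 5 d.p.)
v1: (0.5,1.5) → rotate → (0.66190,1.43593) → ×s → (0.70616,1.53196) → (0.71,1.53)
v2: (2.5,-1.5) → rotate → (2.31992,-1.76578) → ×s → (2.47506,-1.88387) → (2.48,-1.88)
v3: (5,0) → rotate → (4.96968,-0.54976) → ×s → (5.30203,-0.58652) → (5.30,-0.59)
v4: (2.5,5) → rotate → (3.03460,4.69481) → ×s → (3.23754,5.00877) → (3.24,5.01)

Cross-section at z=0.5: (0.71,1.53) (2.48,-1.88) (5.30,-0.59) (3.24,5.01)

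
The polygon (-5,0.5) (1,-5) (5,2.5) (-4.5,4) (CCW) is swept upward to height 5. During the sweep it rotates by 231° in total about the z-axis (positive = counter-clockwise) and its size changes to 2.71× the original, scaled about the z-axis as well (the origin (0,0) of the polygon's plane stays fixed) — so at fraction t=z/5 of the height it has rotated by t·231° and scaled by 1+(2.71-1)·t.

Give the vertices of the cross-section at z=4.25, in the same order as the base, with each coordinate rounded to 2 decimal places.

t = z/height = 4.25/5 = 0.85
s = 1 + (scale-1)·z/height = 1 + (2.71-1)·4.25/5 = 2.453500
θ = twist·z/height = 231°·4.25/5 = 196.3500° = 3.426954 rad
cos θ = -0.959560, sin θ = -0.281504 (intermediates below are computed at full precision and shown rounded to 5 d.p.)
v1: (-5,0.5) → rotate → (4.93855,0.92774) → ×s → (12.11674,2.27621) → (12.12,2.28)
v2: (1,-5) → rotate → (-2.36708,4.51630) → ×s → (-5.80763,11.08073) → (-5.81,11.08)
v3: (5,2.5) → rotate → (-4.09404,-3.80642) → ×s → (-10.04473,-9.33905) → (-10.04,-9.34)
v4: (-4.5,4) → rotate → (5.44404,-2.57147) → ×s → (13.35694,-6.30910) → (13.36,-6.31)

Cross-section at z=4.25: (12.12,2.28) (-5.81,11.08) (-10.04,-9.34) (13.36,-6.31)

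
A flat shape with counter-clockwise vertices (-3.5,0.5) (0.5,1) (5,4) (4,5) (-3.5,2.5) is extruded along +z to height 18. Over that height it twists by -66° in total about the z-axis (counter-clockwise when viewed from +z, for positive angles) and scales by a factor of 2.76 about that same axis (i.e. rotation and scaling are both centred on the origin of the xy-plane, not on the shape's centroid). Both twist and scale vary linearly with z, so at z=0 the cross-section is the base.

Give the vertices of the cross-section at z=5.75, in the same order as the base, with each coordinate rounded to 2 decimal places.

t = z/height = 5.75/18 = 0.319444
s = 1 + (scale-1)·z/height = 1 + (2.76-1)·5.75/18 = 1.562222
θ = twist·z/height = -66°·5.75/18 = -21.0833° = -0.367974 rad
cos θ = 0.933058, sin θ = -0.359725 (intermediates below are computed at full precision and shown rounded to 5 d.p.)
v1: (-3.5,0.5) → rotate → (-3.08584,1.72557) → ×s → (-4.82077,2.69572) → (-4.82,2.70)
v2: (0.5,1) → rotate → (0.82625,0.75320) → ×s → (1.29079,1.17666) → (1.29,1.18)
v3: (5,4) → rotate → (6.10419,1.93361) → ×s → (9.53611,3.02072) → (9.54,3.02)
v4: (4,5) → rotate → (5.53086,3.22639) → ×s → (8.64043,5.04034) → (8.64,5.04)
v5: (-3.5,2.5) → rotate → (-2.36639,3.59168) → ×s → (-3.69683,5.61101) → (-3.70,5.61)

Cross-section at z=5.75: (-4.82,2.70) (1.29,1.18) (9.54,3.02) (8.64,5.04) (-3.70,5.61)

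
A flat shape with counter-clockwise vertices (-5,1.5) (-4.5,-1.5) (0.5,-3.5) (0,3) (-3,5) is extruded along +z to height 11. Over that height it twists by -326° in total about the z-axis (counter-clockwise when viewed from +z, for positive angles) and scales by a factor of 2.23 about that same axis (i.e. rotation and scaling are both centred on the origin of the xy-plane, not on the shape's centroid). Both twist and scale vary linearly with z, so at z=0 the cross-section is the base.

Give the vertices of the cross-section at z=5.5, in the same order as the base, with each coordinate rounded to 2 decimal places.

Cross-section at z=5.5: (8.43,0.04) (6.24,4.44) (-2.42,5.17) (1.42,-4.63) (6.99,-6.31)

t = z/height = 5.5/11 = 0.5
s = 1 + (scale-1)·z/height = 1 + (2.23-1)·5.5/11 = 1.615000
θ = twist·z/height = -326°·5.5/11 = -163.0000° = -2.844887 rad
cos θ = -0.956305, sin θ = -0.292372 (intermediates below are computed at full precision and shown rounded to 5 d.p.)
v1: (-5,1.5) → rotate → (5.22008,0.02740) → ×s → (8.43043,0.04425) → (8.43,0.04)
v2: (-4.5,-1.5) → rotate → (3.86481,2.75013) → ×s → (6.24167,4.44146) → (6.24,4.44)
v3: (0.5,-3.5) → rotate → (-1.50145,3.20088) → ×s → (-2.42485,5.16942) → (-2.42,5.17)
v4: (0,3) → rotate → (0.87712,-2.86891) → ×s → (1.41654,-4.63330) → (1.42,-4.63)
v5: (-3,5) → rotate → (4.33077,-3.90441) → ×s → (6.99420,-6.30562) → (6.99,-6.31)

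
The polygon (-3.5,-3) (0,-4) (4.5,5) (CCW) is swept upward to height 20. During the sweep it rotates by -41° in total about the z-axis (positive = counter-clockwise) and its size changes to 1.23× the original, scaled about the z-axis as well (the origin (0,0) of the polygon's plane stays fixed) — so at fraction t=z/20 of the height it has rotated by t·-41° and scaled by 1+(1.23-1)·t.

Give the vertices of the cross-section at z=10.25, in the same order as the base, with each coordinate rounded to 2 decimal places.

t = z/height = 10.25/20 = 0.5125
s = 1 + (scale-1)·z/height = 1 + (1.23-1)·10.25/20 = 1.117875
θ = twist·z/height = -41°·10.25/20 = -21.0125° = -0.366737 rad
cos θ = 0.933502, sin θ = -0.358572 (intermediates below are computed at full precision and shown rounded to 5 d.p.)
v1: (-3.5,-3) → rotate → (-4.34297,-1.54551) → ×s → (-4.85490,-1.72768) → (-4.85,-1.73)
v2: (0,-4) → rotate → (-1.43429,-3.73401) → ×s → (-1.60335,-4.17416) → (-1.60,-4.17)
v3: (4.5,5) → rotate → (5.99362,3.05394) → ×s → (6.70012,3.41392) → (6.70,3.41)

Cross-section at z=10.25: (-4.85,-1.73) (-1.60,-4.17) (6.70,3.41)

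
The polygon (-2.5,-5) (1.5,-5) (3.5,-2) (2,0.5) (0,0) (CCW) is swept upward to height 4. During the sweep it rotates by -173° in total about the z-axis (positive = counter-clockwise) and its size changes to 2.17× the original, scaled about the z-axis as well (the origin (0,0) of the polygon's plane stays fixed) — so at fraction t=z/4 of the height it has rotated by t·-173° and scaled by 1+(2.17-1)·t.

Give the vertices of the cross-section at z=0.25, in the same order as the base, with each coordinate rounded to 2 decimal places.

t = z/height = 0.25/4 = 0.0625
s = 1 + (scale-1)·z/height = 1 + (2.17-1)·0.25/4 = 1.073125
θ = twist·z/height = -173°·0.25/4 = -10.8125° = -0.188714 rad
cos θ = 0.982246, sin θ = -0.187596 (intermediates below are computed at full precision and shown rounded to 5 d.p.)
v1: (-2.5,-5) → rotate → (-3.39359,-4.44224) → ×s → (-3.64175,-4.76708) → (-3.64,-4.77)
v2: (1.5,-5) → rotate → (0.53539,-5.19263) → ×s → (0.57454,-5.57234) → (0.57,-5.57)
v3: (3.5,-2) → rotate → (3.06267,-2.62108) → ×s → (3.28663,-2.81274) → (3.29,-2.81)
v4: (2,0.5) → rotate → (2.05829,0.11593) → ×s → (2.20880,0.12441) → (2.21,0.12)
v5: (0,0) → rotate → (0.00000,0.00000) → ×s → (0.00000,0.00000) → (0.00,0.00)

Cross-section at z=0.25: (-3.64,-4.77) (0.57,-5.57) (3.29,-2.81) (2.21,0.12) (0.00,0.00)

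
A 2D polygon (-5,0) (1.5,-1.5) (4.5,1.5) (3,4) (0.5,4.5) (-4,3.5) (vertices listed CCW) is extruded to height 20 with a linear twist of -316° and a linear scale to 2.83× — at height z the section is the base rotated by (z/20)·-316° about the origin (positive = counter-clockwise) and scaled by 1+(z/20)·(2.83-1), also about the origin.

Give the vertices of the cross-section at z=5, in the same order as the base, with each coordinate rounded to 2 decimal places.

t = z/height = 5/20 = 0.25
s = 1 + (scale-1)·z/height = 1 + (2.83-1)·5/20 = 1.457500
θ = twist·z/height = -316°·5/20 = -79.0000° = -1.378810 rad
cos θ = 0.190809, sin θ = -0.981627 (intermediates below are computed at full precision and shown rounded to 5 d.p.)
v1: (-5,0) → rotate → (-0.95404,4.90814) → ×s → (-1.39052,7.15361) → (-1.39,7.15)
v2: (1.5,-1.5) → rotate → (-1.18623,-1.75865) → ×s → (-1.72893,-2.56324) → (-1.73,-2.56)
v3: (4.5,1.5) → rotate → (2.33108,-4.13111) → ×s → (3.39755,-6.02109) → (3.40,-6.02)
v4: (3,4) → rotate → (4.49894,-2.18165) → ×s → (6.55720,-3.17975) → (6.56,-3.18)
v5: (0.5,4.5) → rotate → (4.51273,0.36783) → ×s → (6.57730,0.53611) → (6.58,0.54)
v6: (-4,3.5) → rotate → (2.67246,4.59434) → ×s → (3.89511,6.69625) → (3.90,6.70)

Cross-section at z=5: (-1.39,7.15) (-1.73,-2.56) (3.40,-6.02) (6.56,-3.18) (6.58,0.54) (3.90,6.70)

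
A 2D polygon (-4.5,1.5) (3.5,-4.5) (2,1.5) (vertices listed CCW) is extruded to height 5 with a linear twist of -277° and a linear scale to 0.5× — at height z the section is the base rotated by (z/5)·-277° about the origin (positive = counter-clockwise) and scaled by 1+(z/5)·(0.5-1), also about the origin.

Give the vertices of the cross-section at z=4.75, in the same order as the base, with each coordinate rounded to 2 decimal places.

t = z/height = 4.75/5 = 0.95
s = 1 + (scale-1)·z/height = 1 + (0.5-1)·4.75/5 = 0.525000
θ = twist·z/height = -277°·4.75/5 = -263.1500° = -4.592834 rad
cos θ = -0.119270, sin θ = 0.992862 (intermediates below are computed at full precision and shown rounded to 5 d.p.)
v1: (-4.5,1.5) → rotate → (-0.95258,-4.64678) → ×s → (-0.50010,-2.43956) → (-0.50,-2.44)
v2: (3.5,-4.5) → rotate → (4.05043,4.01173) → ×s → (2.12648,2.10616) → (2.13,2.11)
v3: (2,1.5) → rotate → (-1.72783,1.80682) → ×s → (-0.90711,0.94858) → (-0.91,0.95)

Cross-section at z=4.75: (-0.50,-2.44) (2.13,2.11) (-0.91,0.95)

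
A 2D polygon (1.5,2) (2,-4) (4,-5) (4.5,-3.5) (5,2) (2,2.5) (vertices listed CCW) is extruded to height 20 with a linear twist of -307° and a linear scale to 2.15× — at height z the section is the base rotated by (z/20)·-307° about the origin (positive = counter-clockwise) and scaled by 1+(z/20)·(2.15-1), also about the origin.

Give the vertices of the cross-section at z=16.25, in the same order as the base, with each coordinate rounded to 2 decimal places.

Cross-section at z=16.25: (-4.64,1.36) (5.89,6.34) (6.34,10.64) (3.28,10.53) (-7.02,7.70) (-5.89,1.92)

t = z/height = 16.25/20 = 0.8125
s = 1 + (scale-1)·z/height = 1 + (2.15-1)·16.25/20 = 1.934375
θ = twist·z/height = -307°·16.25/20 = -249.4375° = -4.353506 rad
cos θ = -0.351229, sin θ = 0.936290 (intermediates below are computed at full precision and shown rounded to 5 d.p.)
v1: (1.5,2) → rotate → (-2.39942,0.70198) → ×s → (-4.64138,1.35789) → (-4.64,1.36)
v2: (2,-4) → rotate → (3.04270,3.27749) → ×s → (5.88572,6.33990) → (5.89,6.34)
v3: (4,-5) → rotate → (3.27653,5.50130) → ×s → (6.33804,10.64158) → (6.34,10.64)
v4: (4.5,-3.5) → rotate → (1.69648,5.44260) → ×s → (3.28164,10.52804) → (3.28,10.53)
v5: (5,2) → rotate → (-3.62872,3.97899) → ×s → (-7.01931,7.69686) → (-7.02,7.70)
v6: (2,2.5) → rotate → (-3.04318,0.99451) → ×s → (-5.88665,1.92375) → (-5.89,1.92)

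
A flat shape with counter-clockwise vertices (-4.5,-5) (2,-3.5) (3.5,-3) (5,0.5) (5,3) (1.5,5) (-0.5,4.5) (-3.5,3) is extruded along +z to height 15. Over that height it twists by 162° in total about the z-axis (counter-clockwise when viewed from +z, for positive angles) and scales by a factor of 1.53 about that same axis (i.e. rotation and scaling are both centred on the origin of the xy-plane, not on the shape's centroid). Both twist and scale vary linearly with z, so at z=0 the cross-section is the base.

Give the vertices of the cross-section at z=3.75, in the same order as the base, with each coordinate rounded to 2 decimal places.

t = z/height = 3.75/15 = 0.25
s = 1 + (scale-1)·z/height = 1 + (1.53-1)·3.75/15 = 1.132500
θ = twist·z/height = 162°·3.75/15 = 40.5000° = 0.706858 rad
cos θ = 0.760406, sin θ = 0.649448 (intermediates below are computed at full precision and shown rounded to 5 d.p.)
v1: (-4.5,-5) → rotate → (-0.17459,-6.72455) → ×s → (-0.19772,-7.61555) → (-0.20,-7.62)
v2: (2,-3.5) → rotate → (3.79388,-1.36252) → ×s → (4.29657,-1.54306) → (4.30,-1.54)
v3: (3.5,-3) → rotate → (4.60977,-0.00815) → ×s → (5.22056,-0.00923) → (5.22,-0.01)
v4: (5,0.5) → rotate → (3.47731,3.62744) → ×s → (3.93805,4.10808) → (3.94,4.11)
v5: (5,3) → rotate → (1.85369,5.52846) → ×s → (2.09930,6.26098) → (2.10,6.26)
v6: (1.5,5) → rotate → (-2.10663,4.77620) → ×s → (-2.38576,5.40905) → (-2.39,5.41)
v7: (-0.5,4.5) → rotate → (-3.30272,3.09710) → ×s → (-3.74033,3.50747) → (-3.74,3.51)
v8: (-3.5,3) → rotate → (-4.60977,0.00815) → ×s → (-5.22056,0.00923) → (-5.22,0.01)

Cross-section at z=3.75: (-0.20,-7.62) (4.30,-1.54) (5.22,-0.01) (3.94,4.11) (2.10,6.26) (-2.39,5.41) (-3.74,3.51) (-5.22,0.01)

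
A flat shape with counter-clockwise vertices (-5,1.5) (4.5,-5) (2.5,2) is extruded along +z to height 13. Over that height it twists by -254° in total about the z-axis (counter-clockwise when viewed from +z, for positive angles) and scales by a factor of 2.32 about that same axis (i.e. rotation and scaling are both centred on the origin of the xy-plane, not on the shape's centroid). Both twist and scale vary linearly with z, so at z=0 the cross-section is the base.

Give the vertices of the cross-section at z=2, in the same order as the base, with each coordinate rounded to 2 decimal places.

t = z/height = 2/13 = 0.153846
s = 1 + (scale-1)·z/height = 1 + (2.32-1)·2/13 = 1.203077
θ = twist·z/height = -254°·2/13 = -39.0769° = -0.682021 rad
cos θ = 0.776300, sin θ = -0.630363 (intermediates below are computed at full precision and shown rounded to 5 d.p.)
v1: (-5,1.5) → rotate → (-2.93596,4.31627) → ×s → (-3.53218,5.19280) → (-3.53,5.19)
v2: (4.5,-5) → rotate → (0.34154,-6.71814) → ×s → (0.41089,-8.08243) → (0.41,-8.08)
v3: (2.5,2) → rotate → (3.20148,-0.02331) → ×s → (3.85162,-0.02804) → (3.85,-0.03)

Cross-section at z=2: (-3.53,5.19) (0.41,-8.08) (3.85,-0.03)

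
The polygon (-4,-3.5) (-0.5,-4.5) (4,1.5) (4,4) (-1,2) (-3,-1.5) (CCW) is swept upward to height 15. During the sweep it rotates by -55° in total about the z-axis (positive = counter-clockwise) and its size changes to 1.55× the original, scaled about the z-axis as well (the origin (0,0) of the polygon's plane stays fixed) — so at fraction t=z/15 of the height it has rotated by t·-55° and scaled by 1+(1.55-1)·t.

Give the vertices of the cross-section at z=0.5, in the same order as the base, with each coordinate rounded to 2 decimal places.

t = z/height = 0.5/15 = 0.0333333
s = 1 + (scale-1)·z/height = 1 + (1.55-1)·0.5/15 = 1.018333
θ = twist·z/height = -55°·0.5/15 = -1.8333° = -0.031998 rad
cos θ = 0.999488, sin θ = -0.031992 (intermediates below are computed at full precision and shown rounded to 5 d.p.)
v1: (-4,-3.5) → rotate → (-4.10993,-3.37024) → ×s → (-4.18527,-3.43203) → (-4.19,-3.43)
v2: (-0.5,-4.5) → rotate → (-0.64371,-4.48170) → ×s → (-0.65551,-4.56386) → (-0.66,-4.56)
v3: (4,1.5) → rotate → (4.04594,1.37126) → ×s → (4.12012,1.39640) → (4.12,1.40)
v4: (4,4) → rotate → (4.12592,3.86998) → ×s → (4.20156,3.94093) → (4.20,3.94)
v5: (-1,2) → rotate → (-0.93550,2.03097) → ×s → (-0.95265,2.06820) → (-0.95,2.07)
v6: (-3,-1.5) → rotate → (-3.04645,-1.40326) → ×s → (-3.10230,-1.42898) → (-3.10,-1.43)

Cross-section at z=0.5: (-4.19,-3.43) (-0.66,-4.56) (4.12,1.40) (4.20,3.94) (-0.95,2.07) (-3.10,-1.43)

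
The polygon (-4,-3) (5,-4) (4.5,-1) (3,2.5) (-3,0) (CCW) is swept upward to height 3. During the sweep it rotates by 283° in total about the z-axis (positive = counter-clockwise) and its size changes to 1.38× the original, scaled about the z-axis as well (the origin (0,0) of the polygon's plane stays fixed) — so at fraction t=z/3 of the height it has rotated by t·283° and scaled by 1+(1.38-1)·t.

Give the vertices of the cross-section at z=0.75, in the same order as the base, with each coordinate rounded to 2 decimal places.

t = z/height = 0.75/3 = 0.25
s = 1 + (scale-1)·z/height = 1 + (1.38-1)·0.75/3 = 1.095000
θ = twist·z/height = 283°·0.75/3 = 70.7500° = 1.234820 rad
cos θ = 0.329691, sin θ = 0.944089 (intermediates below are computed at full precision and shown rounded to 5 d.p.)
v1: (-4,-3) → rotate → (1.51350,-4.76543) → ×s → (1.65729,-5.21814) → (1.66,-5.22)
v2: (5,-4) → rotate → (5.42481,3.40168) → ×s → (5.94017,3.72484) → (5.94,3.72)
v3: (4.5,-1) → rotate → (2.42770,3.91871) → ×s → (2.65833,4.29099) → (2.66,4.29)
v4: (3,2.5) → rotate → (-1.37115,3.65649) → ×s → (-1.50141,4.00386) → (-1.50,4.00)
v5: (-3,0) → rotate → (-0.98907,-2.83227) → ×s → (-1.08303,-3.10133) → (-1.08,-3.10)

Cross-section at z=0.75: (1.66,-5.22) (5.94,3.72) (2.66,4.29) (-1.50,4.00) (-1.08,-3.10)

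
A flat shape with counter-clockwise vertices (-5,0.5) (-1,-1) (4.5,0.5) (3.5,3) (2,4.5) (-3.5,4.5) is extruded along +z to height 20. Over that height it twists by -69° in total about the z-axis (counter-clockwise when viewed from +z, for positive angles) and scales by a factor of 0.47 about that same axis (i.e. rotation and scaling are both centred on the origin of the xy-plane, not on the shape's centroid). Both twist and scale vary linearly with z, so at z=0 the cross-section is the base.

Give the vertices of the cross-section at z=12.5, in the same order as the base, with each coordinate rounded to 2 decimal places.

t = z/height = 12.5/20 = 0.625
s = 1 + (scale-1)·z/height = 1 + (0.47-1)·12.5/20 = 0.668750
θ = twist·z/height = -69°·12.5/20 = -43.1250° = -0.752673 rad
cos θ = 0.729864, sin θ = -0.683592 (intermediates below are computed at full precision and shown rounded to 5 d.p.)
v1: (-5,0.5) → rotate → (-3.30752,3.78289) → ×s → (-2.21191,2.52981) → (-2.21,2.53)
v2: (-1,-1) → rotate → (-1.41346,-0.04627) → ×s → (-0.94525,-0.03094) → (-0.95,-0.03)
v3: (4.5,0.5) → rotate → (3.62618,-2.71123) → ×s → (2.42501,-1.81314) → (2.43,-1.81)
v4: (3.5,3) → rotate → (4.60530,-0.20298) → ×s → (3.07980,-0.13574) → (3.08,-0.14)
v5: (2,4.5) → rotate → (4.53589,1.91720) → ×s → (3.03338,1.28213) → (3.03,1.28)
v6: (-3.5,4.5) → rotate → (0.52164,5.67696) → ×s → (0.34885,3.79647) → (0.35,3.80)

Cross-section at z=12.5: (-2.21,2.53) (-0.95,-0.03) (2.43,-1.81) (3.08,-0.14) (3.03,1.28) (0.35,3.80)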